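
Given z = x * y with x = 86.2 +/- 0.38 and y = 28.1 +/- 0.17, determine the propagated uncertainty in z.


For a product z = x*y, the relative uncertainty is:
uz/z = sqrt((ux/x)^2 + (uy/y)^2)
Relative uncertainties: ux/x = 0.38/86.2 = 0.004408
uy/y = 0.17/28.1 = 0.00605
z = 86.2 * 28.1 = 2422.2
uz = 2422.2 * sqrt(0.004408^2 + 0.00605^2) = 18.132

18.132


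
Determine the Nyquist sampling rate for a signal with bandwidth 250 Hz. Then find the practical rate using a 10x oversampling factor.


By Nyquist theorem, fs_min = 2 * fmax.
fs_min = 2 * 250 = 500 Hz
Practical rate = 10 * fs_min = 10 * 500 = 5000 Hz

fs_min = 500 Hz, fs_practical = 5000 Hz


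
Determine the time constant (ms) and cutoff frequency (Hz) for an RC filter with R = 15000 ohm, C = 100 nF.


Time constant: tau = R * C.
tau = 15000 * 1.00e-07 = 0.0015 s
tau = 1.5 ms
Cutoff frequency: fc = 1 / (2*pi*R*C).
fc = 1 / (2*pi*0.0015) = 106.1 Hz

tau = 1.5 ms, fc = 106.1 Hz


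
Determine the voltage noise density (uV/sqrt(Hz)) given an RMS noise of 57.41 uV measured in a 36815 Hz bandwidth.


Noise spectral density = Vrms / sqrt(BW).
NSD = 57.41 / sqrt(36815)
NSD = 57.41 / 191.8724
NSD = 0.2992 uV/sqrt(Hz)

0.2992 uV/sqrt(Hz)


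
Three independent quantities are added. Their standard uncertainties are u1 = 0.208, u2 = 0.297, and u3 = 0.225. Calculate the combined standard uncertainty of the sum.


For a sum of independent quantities, uc = sqrt(u1^2 + u2^2 + u3^2).
uc = sqrt(0.208^2 + 0.297^2 + 0.225^2)
uc = sqrt(0.043264 + 0.088209 + 0.050625)
uc = 0.4267

0.4267


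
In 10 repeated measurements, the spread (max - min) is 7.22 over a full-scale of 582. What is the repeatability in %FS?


Repeatability = (spread / full scale) * 100%.
R = (7.22 / 582) * 100
R = 1.241 %FS

1.241 %FS


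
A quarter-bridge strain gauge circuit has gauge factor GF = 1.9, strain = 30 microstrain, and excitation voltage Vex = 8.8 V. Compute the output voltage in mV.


Quarter bridge output: Vout = (GF * epsilon * Vex) / 4.
Vout = (1.9 * 30e-6 * 8.8) / 4
Vout = 0.0005016 / 4 V
Vout = 0.0001254 V = 0.1254 mV

0.1254 mV


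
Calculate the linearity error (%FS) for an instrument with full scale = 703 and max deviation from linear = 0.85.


Linearity error = (max deviation / full scale) * 100%.
Linearity = (0.85 / 703) * 100
Linearity = 0.121 %FS

0.121 %FS


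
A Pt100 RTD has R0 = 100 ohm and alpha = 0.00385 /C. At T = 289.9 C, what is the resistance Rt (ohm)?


The RTD equation: Rt = R0 * (1 + alpha * T).
Rt = 100 * (1 + 0.00385 * 289.9)
Rt = 100 * (1 + 1.116115)
Rt = 100 * 2.116115
Rt = 211.611 ohm

211.611 ohm


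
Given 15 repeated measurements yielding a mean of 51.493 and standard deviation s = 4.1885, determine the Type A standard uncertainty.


The standard uncertainty for Type A evaluation is u = s / sqrt(n).
u = 4.1885 / sqrt(15)
u = 4.1885 / 3.873
u = 1.0815

1.0815


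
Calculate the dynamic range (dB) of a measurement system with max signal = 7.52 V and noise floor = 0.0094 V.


Dynamic range = 20 * log10(Vmax / Vnoise).
DR = 20 * log10(7.52 / 0.0094)
DR = 20 * log10(800.0)
DR = 58.06 dB

58.06 dB


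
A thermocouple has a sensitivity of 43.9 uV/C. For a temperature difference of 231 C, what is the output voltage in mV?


The thermocouple output V = sensitivity * dT.
V = 43.9 uV/C * 231 C
V = 10140.9 uV
V = 10.141 mV

10.141 mV


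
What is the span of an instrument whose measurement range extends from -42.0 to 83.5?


Span = upper range - lower range.
Span = 83.5 - (-42.0)
Span = 125.5

125.5


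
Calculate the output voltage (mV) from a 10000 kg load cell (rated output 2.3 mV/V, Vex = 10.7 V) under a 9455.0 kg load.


Vout = rated_output * Vex * (load / capacity).
Vout = 2.3 * 10.7 * (9455.0 / 10000)
Vout = 2.3 * 10.7 * 0.9455
Vout = 23.269 mV

23.269 mV


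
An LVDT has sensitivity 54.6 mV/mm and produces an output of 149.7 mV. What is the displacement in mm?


Displacement = Vout / sensitivity.
d = 149.7 / 54.6
d = 2.742 mm

2.742 mm


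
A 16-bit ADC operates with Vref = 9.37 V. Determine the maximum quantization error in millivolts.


The maximum quantization error is +/- LSB/2.
LSB = Vref / 2^n = 9.37 / 65536 = 0.00014297 V
Max error = LSB / 2 = 0.00014297 / 2 = 7.149e-05 V
Max error = 0.0715 mV

0.0715 mV


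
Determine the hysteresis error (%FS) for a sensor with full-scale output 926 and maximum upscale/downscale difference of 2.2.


Hysteresis = (max difference / full scale) * 100%.
H = (2.2 / 926) * 100
H = 0.238 %FS

0.238 %FS


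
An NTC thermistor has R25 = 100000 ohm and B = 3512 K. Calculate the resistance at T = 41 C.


NTC thermistor equation: Rt = R25 * exp(B * (1/T - 1/T25)).
T in Kelvin: 314.15 K, T25 = 298.15 K
1/T - 1/T25 = 1/314.15 - 1/298.15 = -0.00017082
B * (1/T - 1/T25) = 3512 * -0.00017082 = -0.5999
Rt = 100000 * exp(-0.5999) = 54884.9 ohm

54884.9 ohm


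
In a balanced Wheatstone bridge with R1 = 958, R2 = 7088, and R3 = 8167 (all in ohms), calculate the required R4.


At balance: R1*R4 = R2*R3, so R4 = R2*R3/R1.
R4 = 7088 * 8167 / 958
R4 = 57887696 / 958
R4 = 60425.57 ohm

60425.57 ohm


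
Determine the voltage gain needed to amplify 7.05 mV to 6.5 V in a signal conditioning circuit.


Gain = Vout / Vin (converting to same units).
G = 6.5 V / 7.05 mV
G = 6500.0 mV / 7.05 mV
G = 921.99

921.99


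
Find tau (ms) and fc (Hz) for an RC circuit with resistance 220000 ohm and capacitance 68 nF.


Time constant: tau = R * C.
tau = 220000 * 6.80e-08 = 0.01496 s
tau = 14.96 ms
Cutoff frequency: fc = 1 / (2*pi*R*C).
fc = 1 / (2*pi*0.01496) = 10.64 Hz

tau = 14.96 ms, fc = 10.64 Hz


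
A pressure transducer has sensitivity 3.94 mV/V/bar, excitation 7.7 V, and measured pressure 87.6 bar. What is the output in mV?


Output = sensitivity * Vex * P.
Vout = 3.94 * 7.7 * 87.6
Vout = 30.338 * 87.6
Vout = 2657.61 mV

2657.61 mV


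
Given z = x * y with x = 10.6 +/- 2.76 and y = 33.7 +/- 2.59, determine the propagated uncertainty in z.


For a product z = x*y, the relative uncertainty is:
uz/z = sqrt((ux/x)^2 + (uy/y)^2)
Relative uncertainties: ux/x = 2.76/10.6 = 0.260377
uy/y = 2.59/33.7 = 0.076855
z = 10.6 * 33.7 = 357.2
uz = 357.2 * sqrt(0.260377^2 + 0.076855^2) = 96.979

96.979


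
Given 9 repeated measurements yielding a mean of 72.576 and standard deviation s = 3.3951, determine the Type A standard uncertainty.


The standard uncertainty for Type A evaluation is u = s / sqrt(n).
u = 3.3951 / sqrt(9)
u = 3.3951 / 3.0
u = 1.1317

1.1317


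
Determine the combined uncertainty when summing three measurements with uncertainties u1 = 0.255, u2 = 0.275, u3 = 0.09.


For a sum of independent quantities, uc = sqrt(u1^2 + u2^2 + u3^2).
uc = sqrt(0.255^2 + 0.275^2 + 0.09^2)
uc = sqrt(0.065025 + 0.075625 + 0.0081)
uc = 0.3857

0.3857


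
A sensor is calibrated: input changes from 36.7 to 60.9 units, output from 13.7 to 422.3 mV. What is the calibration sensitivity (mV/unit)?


Sensitivity = (y2 - y1) / (x2 - x1).
S = (422.3 - 13.7) / (60.9 - 36.7)
S = 408.6 / 24.2
S = 16.8843 mV/unit

16.8843 mV/unit


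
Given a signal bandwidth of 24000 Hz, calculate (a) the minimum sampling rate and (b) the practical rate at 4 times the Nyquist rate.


By Nyquist theorem, fs_min = 2 * fmax.
fs_min = 2 * 24000 = 48000 Hz
Practical rate = 4 * fs_min = 4 * 48000 = 192000 Hz

fs_min = 48000 Hz, fs_practical = 192000 Hz


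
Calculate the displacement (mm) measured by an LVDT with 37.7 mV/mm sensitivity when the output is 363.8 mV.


Displacement = Vout / sensitivity.
d = 363.8 / 37.7
d = 9.65 mm

9.65 mm


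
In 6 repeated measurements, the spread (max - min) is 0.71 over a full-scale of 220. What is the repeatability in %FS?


Repeatability = (spread / full scale) * 100%.
R = (0.71 / 220) * 100
R = 0.323 %FS

0.323 %FS


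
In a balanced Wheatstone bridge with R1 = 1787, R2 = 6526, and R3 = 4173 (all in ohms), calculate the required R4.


At balance: R1*R4 = R2*R3, so R4 = R2*R3/R1.
R4 = 6526 * 4173 / 1787
R4 = 27232998 / 1787
R4 = 15239.51 ohm

15239.51 ohm


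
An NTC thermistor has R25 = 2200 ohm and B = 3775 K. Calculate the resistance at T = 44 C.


NTC thermistor equation: Rt = R25 * exp(B * (1/T - 1/T25)).
T in Kelvin: 317.15 K, T25 = 298.15 K
1/T - 1/T25 = 1/317.15 - 1/298.15 = -0.00020093
B * (1/T - 1/T25) = 3775 * -0.00020093 = -0.7585
Rt = 2200 * exp(-0.7585) = 1030.4 ohm

1030.4 ohm


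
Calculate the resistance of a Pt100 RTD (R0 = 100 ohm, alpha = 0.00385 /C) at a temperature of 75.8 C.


The RTD equation: Rt = R0 * (1 + alpha * T).
Rt = 100 * (1 + 0.00385 * 75.8)
Rt = 100 * (1 + 0.29183)
Rt = 100 * 1.29183
Rt = 129.183 ohm

129.183 ohm


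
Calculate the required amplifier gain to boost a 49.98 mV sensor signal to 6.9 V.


Gain = Vout / Vin (converting to same units).
G = 6.9 V / 49.98 mV
G = 6900.0 mV / 49.98 mV
G = 138.06

138.06


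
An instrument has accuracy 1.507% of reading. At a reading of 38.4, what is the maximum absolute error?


Absolute error = (accuracy% / 100) * reading.
Error = (1.507 / 100) * 38.4
Error = 0.01507 * 38.4
Error = 0.5787

0.5787


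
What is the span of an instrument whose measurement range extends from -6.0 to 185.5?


Span = upper range - lower range.
Span = 185.5 - (-6.0)
Span = 191.5

191.5


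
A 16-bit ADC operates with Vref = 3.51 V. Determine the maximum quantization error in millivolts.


The maximum quantization error is +/- LSB/2.
LSB = Vref / 2^n = 3.51 / 65536 = 5.356e-05 V
Max error = LSB / 2 = 5.356e-05 / 2 = 2.678e-05 V
Max error = 0.0268 mV

0.0268 mV


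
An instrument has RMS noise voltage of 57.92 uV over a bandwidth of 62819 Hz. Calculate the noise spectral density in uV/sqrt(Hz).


Noise spectral density = Vrms / sqrt(BW).
NSD = 57.92 / sqrt(62819)
NSD = 57.92 / 250.6372
NSD = 0.2311 uV/sqrt(Hz)

0.2311 uV/sqrt(Hz)


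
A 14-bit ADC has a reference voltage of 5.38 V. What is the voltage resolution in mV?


The resolution (LSB) of an ADC is Vref / 2^n.
LSB = 5.38 / 2^14
LSB = 5.38 / 16384
LSB = 0.00032837 V = 0.32836914 mV

0.32836914 mV


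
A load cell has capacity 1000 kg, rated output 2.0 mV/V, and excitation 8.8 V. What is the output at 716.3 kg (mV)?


Vout = rated_output * Vex * (load / capacity).
Vout = 2.0 * 8.8 * (716.3 / 1000)
Vout = 2.0 * 8.8 * 0.7163
Vout = 12.607 mV

12.607 mV


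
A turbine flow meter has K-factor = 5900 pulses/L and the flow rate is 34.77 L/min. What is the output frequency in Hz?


Frequency = K * Q / 60 (converting L/min to L/s).
f = 5900 * 34.77 / 60
f = 205143.0 / 60
f = 3419.05 Hz

3419.05 Hz


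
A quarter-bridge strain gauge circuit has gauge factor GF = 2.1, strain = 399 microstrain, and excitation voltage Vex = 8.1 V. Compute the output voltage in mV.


Quarter bridge output: Vout = (GF * epsilon * Vex) / 4.
Vout = (2.1 * 399e-6 * 8.1) / 4
Vout = 0.00678699 / 4 V
Vout = 0.00169675 V = 1.6967 mV

1.6967 mV


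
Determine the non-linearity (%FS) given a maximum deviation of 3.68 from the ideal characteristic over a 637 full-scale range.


Linearity error = (max deviation / full scale) * 100%.
Linearity = (3.68 / 637) * 100
Linearity = 0.578 %FS

0.578 %FS


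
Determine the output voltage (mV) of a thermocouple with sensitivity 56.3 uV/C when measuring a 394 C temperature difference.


The thermocouple output V = sensitivity * dT.
V = 56.3 uV/C * 394 C
V = 22182.2 uV
V = 22.182 mV

22.182 mV


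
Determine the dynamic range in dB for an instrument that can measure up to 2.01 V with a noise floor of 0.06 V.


Dynamic range = 20 * log10(Vmax / Vnoise).
DR = 20 * log10(2.01 / 0.06)
DR = 20 * log10(33.5)
DR = 30.5 dB

30.5 dB


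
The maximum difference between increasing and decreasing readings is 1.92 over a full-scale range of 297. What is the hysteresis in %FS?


Hysteresis = (max difference / full scale) * 100%.
H = (1.92 / 297) * 100
H = 0.646 %FS

0.646 %FS


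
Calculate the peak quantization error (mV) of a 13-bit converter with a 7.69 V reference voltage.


The maximum quantization error is +/- LSB/2.
LSB = Vref / 2^n = 7.69 / 8192 = 0.00093872 V
Max error = LSB / 2 = 0.00093872 / 2 = 0.00046936 V
Max error = 0.4694 mV

0.4694 mV


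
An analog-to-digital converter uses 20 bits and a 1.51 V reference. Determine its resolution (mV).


The resolution (LSB) of an ADC is Vref / 2^n.
LSB = 1.51 / 2^20
LSB = 1.51 / 1048576
LSB = 1.44e-06 V = 0.00144005 mV

0.00144005 mV


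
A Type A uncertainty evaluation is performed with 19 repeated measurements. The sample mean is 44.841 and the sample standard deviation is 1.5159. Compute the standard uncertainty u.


The standard uncertainty for Type A evaluation is u = s / sqrt(n).
u = 1.5159 / sqrt(19)
u = 1.5159 / 4.3589
u = 0.3478

0.3478


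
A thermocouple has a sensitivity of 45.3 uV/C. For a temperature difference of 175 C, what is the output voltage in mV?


The thermocouple output V = sensitivity * dT.
V = 45.3 uV/C * 175 C
V = 7927.5 uV
V = 7.927 mV

7.927 mV


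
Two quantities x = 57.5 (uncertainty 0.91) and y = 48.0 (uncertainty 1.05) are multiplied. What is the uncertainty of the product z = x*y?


For a product z = x*y, the relative uncertainty is:
uz/z = sqrt((ux/x)^2 + (uy/y)^2)
Relative uncertainties: ux/x = 0.91/57.5 = 0.015826
uy/y = 1.05/48.0 = 0.021875
z = 57.5 * 48.0 = 2760.0
uz = 2760.0 * sqrt(0.015826^2 + 0.021875^2) = 74.519

74.519


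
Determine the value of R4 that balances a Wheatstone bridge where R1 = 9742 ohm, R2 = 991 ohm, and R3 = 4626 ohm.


At balance: R1*R4 = R2*R3, so R4 = R2*R3/R1.
R4 = 991 * 4626 / 9742
R4 = 4584366 / 9742
R4 = 470.58 ohm

470.58 ohm


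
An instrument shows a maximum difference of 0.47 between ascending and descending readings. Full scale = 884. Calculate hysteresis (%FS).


Hysteresis = (max difference / full scale) * 100%.
H = (0.47 / 884) * 100
H = 0.053 %FS

0.053 %FS


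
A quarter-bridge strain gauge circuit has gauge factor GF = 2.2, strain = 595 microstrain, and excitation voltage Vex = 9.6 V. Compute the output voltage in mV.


Quarter bridge output: Vout = (GF * epsilon * Vex) / 4.
Vout = (2.2 * 595e-6 * 9.6) / 4
Vout = 0.0125664 / 4 V
Vout = 0.0031416 V = 3.1416 mV

3.1416 mV


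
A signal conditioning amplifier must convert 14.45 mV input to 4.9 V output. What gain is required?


Gain = Vout / Vin (converting to same units).
G = 4.9 V / 14.45 mV
G = 4900.0 mV / 14.45 mV
G = 339.1

339.1


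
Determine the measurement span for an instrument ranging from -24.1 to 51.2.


Span = upper range - lower range.
Span = 51.2 - (-24.1)
Span = 75.3

75.3


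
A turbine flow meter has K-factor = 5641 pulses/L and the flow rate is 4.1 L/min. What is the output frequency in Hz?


Frequency = K * Q / 60 (converting L/min to L/s).
f = 5641 * 4.1 / 60
f = 23128.1 / 60
f = 385.47 Hz

385.47 Hz


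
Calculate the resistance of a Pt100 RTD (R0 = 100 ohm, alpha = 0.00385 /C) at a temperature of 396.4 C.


The RTD equation: Rt = R0 * (1 + alpha * T).
Rt = 100 * (1 + 0.00385 * 396.4)
Rt = 100 * (1 + 1.52614)
Rt = 100 * 2.52614
Rt = 252.614 ohm

252.614 ohm


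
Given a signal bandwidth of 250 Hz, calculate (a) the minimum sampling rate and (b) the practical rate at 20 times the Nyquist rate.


By Nyquist theorem, fs_min = 2 * fmax.
fs_min = 2 * 250 = 500 Hz
Practical rate = 20 * fs_min = 20 * 500 = 10000 Hz

fs_min = 500 Hz, fs_practical = 10000 Hz


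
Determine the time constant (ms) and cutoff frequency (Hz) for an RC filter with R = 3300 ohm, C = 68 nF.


Time constant: tau = R * C.
tau = 3300 * 6.80e-08 = 0.0002244 s
tau = 0.2244 ms
Cutoff frequency: fc = 1 / (2*pi*R*C).
fc = 1 / (2*pi*0.0002244) = 709.25 Hz

tau = 0.2244 ms, fc = 709.25 Hz


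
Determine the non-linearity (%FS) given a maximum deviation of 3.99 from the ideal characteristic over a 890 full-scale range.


Linearity error = (max deviation / full scale) * 100%.
Linearity = (3.99 / 890) * 100
Linearity = 0.448 %FS

0.448 %FS


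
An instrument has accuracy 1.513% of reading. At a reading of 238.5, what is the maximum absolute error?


Absolute error = (accuracy% / 100) * reading.
Error = (1.513 / 100) * 238.5
Error = 0.01513 * 238.5
Error = 3.6085

3.6085


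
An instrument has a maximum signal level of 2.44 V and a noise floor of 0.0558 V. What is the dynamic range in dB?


Dynamic range = 20 * log10(Vmax / Vnoise).
DR = 20 * log10(2.44 / 0.0558)
DR = 20 * log10(43.73)
DR = 32.82 dB

32.82 dB


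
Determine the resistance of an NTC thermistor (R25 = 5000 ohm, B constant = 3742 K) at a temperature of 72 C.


NTC thermistor equation: Rt = R25 * exp(B * (1/T - 1/T25)).
T in Kelvin: 345.15 K, T25 = 298.15 K
1/T - 1/T25 = 1/345.15 - 1/298.15 = -0.00045673
B * (1/T - 1/T25) = 3742 * -0.00045673 = -1.7091
Rt = 5000 * exp(-1.7091) = 905.2 ohm

905.2 ohm


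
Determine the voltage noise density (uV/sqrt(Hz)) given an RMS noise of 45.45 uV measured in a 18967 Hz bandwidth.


Noise spectral density = Vrms / sqrt(BW).
NSD = 45.45 / sqrt(18967)
NSD = 45.45 / 137.7207
NSD = 0.33 uV/sqrt(Hz)

0.33 uV/sqrt(Hz)


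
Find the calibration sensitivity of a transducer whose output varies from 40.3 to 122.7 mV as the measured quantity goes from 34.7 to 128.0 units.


Sensitivity = (y2 - y1) / (x2 - x1).
S = (122.7 - 40.3) / (128.0 - 34.7)
S = 82.4 / 93.3
S = 0.8832 mV/unit

0.8832 mV/unit


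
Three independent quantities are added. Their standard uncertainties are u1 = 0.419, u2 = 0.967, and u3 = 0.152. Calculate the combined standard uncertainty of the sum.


For a sum of independent quantities, uc = sqrt(u1^2 + u2^2 + u3^2).
uc = sqrt(0.419^2 + 0.967^2 + 0.152^2)
uc = sqrt(0.175561 + 0.935089 + 0.023104)
uc = 1.0648

1.0648


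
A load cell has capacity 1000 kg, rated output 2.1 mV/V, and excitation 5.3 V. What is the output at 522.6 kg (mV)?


Vout = rated_output * Vex * (load / capacity).
Vout = 2.1 * 5.3 * (522.6 / 1000)
Vout = 2.1 * 5.3 * 0.5226
Vout = 5.817 mV

5.817 mV


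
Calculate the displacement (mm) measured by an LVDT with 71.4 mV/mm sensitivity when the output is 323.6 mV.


Displacement = Vout / sensitivity.
d = 323.6 / 71.4
d = 4.532 mm

4.532 mm


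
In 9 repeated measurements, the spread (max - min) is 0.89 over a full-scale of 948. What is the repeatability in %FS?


Repeatability = (spread / full scale) * 100%.
R = (0.89 / 948) * 100
R = 0.094 %FS

0.094 %FS


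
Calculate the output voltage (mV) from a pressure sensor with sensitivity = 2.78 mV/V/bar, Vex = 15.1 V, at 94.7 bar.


Output = sensitivity * Vex * P.
Vout = 2.78 * 15.1 * 94.7
Vout = 41.978 * 94.7
Vout = 3975.32 mV

3975.32 mV


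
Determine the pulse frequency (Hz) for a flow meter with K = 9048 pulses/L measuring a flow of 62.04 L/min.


Frequency = K * Q / 60 (converting L/min to L/s).
f = 9048 * 62.04 / 60
f = 561337.92 / 60
f = 9355.63 Hz

9355.63 Hz


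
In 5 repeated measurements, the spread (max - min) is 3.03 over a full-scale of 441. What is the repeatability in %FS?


Repeatability = (spread / full scale) * 100%.
R = (3.03 / 441) * 100
R = 0.687 %FS

0.687 %FS


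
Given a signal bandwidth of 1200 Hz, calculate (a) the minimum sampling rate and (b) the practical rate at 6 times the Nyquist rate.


By Nyquist theorem, fs_min = 2 * fmax.
fs_min = 2 * 1200 = 2400 Hz
Practical rate = 6 * fs_min = 6 * 2400 = 14400 Hz

fs_min = 2400 Hz, fs_practical = 14400 Hz


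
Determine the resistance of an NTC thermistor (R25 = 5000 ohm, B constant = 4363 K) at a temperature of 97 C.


NTC thermistor equation: Rt = R25 * exp(B * (1/T - 1/T25)).
T in Kelvin: 370.15 K, T25 = 298.15 K
1/T - 1/T25 = 1/370.15 - 1/298.15 = -0.00065241
B * (1/T - 1/T25) = 4363 * -0.00065241 = -2.8465
Rt = 5000 * exp(-2.8465) = 290.2 ohm

290.2 ohm


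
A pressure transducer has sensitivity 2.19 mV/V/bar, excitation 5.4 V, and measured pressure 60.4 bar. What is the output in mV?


Output = sensitivity * Vex * P.
Vout = 2.19 * 5.4 * 60.4
Vout = 11.826 * 60.4
Vout = 714.29 mV

714.29 mV


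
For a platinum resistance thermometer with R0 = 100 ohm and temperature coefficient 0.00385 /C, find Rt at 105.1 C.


The RTD equation: Rt = R0 * (1 + alpha * T).
Rt = 100 * (1 + 0.00385 * 105.1)
Rt = 100 * (1 + 0.404635)
Rt = 100 * 1.404635
Rt = 140.463 ohm

140.463 ohm


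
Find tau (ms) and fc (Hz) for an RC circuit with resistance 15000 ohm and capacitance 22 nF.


Time constant: tau = R * C.
tau = 15000 * 2.20e-08 = 0.00033 s
tau = 0.33 ms
Cutoff frequency: fc = 1 / (2*pi*R*C).
fc = 1 / (2*pi*0.00033) = 482.29 Hz

tau = 0.33 ms, fc = 482.29 Hz


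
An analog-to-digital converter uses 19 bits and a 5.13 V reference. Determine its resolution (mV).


The resolution (LSB) of an ADC is Vref / 2^n.
LSB = 5.13 / 2^19
LSB = 5.13 / 524288
LSB = 9.78e-06 V = 0.0097847 mV

0.0097847 mV


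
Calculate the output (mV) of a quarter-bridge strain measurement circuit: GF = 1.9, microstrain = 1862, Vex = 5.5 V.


Quarter bridge output: Vout = (GF * epsilon * Vex) / 4.
Vout = (1.9 * 1862e-6 * 5.5) / 4
Vout = 0.0194579 / 4 V
Vout = 0.00486447 V = 4.8645 mV

4.8645 mV


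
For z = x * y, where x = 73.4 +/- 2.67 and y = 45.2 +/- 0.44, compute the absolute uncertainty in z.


For a product z = x*y, the relative uncertainty is:
uz/z = sqrt((ux/x)^2 + (uy/y)^2)
Relative uncertainties: ux/x = 2.67/73.4 = 0.036376
uy/y = 0.44/45.2 = 0.009735
z = 73.4 * 45.2 = 3317.7
uz = 3317.7 * sqrt(0.036376^2 + 0.009735^2) = 124.931

124.931


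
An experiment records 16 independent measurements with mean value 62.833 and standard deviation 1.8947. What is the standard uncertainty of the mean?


The standard uncertainty for Type A evaluation is u = s / sqrt(n).
u = 1.8947 / sqrt(16)
u = 1.8947 / 4.0
u = 0.4737

0.4737


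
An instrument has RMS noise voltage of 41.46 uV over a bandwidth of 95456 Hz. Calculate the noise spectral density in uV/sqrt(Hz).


Noise spectral density = Vrms / sqrt(BW).
NSD = 41.46 / sqrt(95456)
NSD = 41.46 / 308.9595
NSD = 0.1342 uV/sqrt(Hz)

0.1342 uV/sqrt(Hz)


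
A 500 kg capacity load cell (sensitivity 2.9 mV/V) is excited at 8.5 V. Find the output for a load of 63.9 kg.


Vout = rated_output * Vex * (load / capacity).
Vout = 2.9 * 8.5 * (63.9 / 500)
Vout = 2.9 * 8.5 * 0.1278
Vout = 3.15 mV

3.15 mV


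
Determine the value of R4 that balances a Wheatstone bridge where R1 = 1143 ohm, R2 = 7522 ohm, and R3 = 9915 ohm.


At balance: R1*R4 = R2*R3, so R4 = R2*R3/R1.
R4 = 7522 * 9915 / 1143
R4 = 74580630 / 1143
R4 = 65249.9 ohm

65249.9 ohm


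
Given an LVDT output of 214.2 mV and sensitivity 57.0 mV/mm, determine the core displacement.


Displacement = Vout / sensitivity.
d = 214.2 / 57.0
d = 3.758 mm

3.758 mm


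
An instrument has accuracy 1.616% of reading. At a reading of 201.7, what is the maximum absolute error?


Absolute error = (accuracy% / 100) * reading.
Error = (1.616 / 100) * 201.7
Error = 0.01616 * 201.7
Error = 3.2595

3.2595


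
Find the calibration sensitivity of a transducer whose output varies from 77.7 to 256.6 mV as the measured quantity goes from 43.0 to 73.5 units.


Sensitivity = (y2 - y1) / (x2 - x1).
S = (256.6 - 77.7) / (73.5 - 43.0)
S = 178.9 / 30.5
S = 5.8656 mV/unit

5.8656 mV/unit


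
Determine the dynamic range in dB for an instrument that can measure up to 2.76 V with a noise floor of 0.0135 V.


Dynamic range = 20 * log10(Vmax / Vnoise).
DR = 20 * log10(2.76 / 0.0135)
DR = 20 * log10(204.44)
DR = 46.21 dB

46.21 dB


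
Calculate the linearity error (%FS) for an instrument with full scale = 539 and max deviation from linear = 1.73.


Linearity error = (max deviation / full scale) * 100%.
Linearity = (1.73 / 539) * 100
Linearity = 0.321 %FS

0.321 %FS


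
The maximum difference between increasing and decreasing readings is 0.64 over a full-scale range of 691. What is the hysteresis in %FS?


Hysteresis = (max difference / full scale) * 100%.
H = (0.64 / 691) * 100
H = 0.093 %FS

0.093 %FS


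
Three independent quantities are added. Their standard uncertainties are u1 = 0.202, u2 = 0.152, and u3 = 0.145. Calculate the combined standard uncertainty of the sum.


For a sum of independent quantities, uc = sqrt(u1^2 + u2^2 + u3^2).
uc = sqrt(0.202^2 + 0.152^2 + 0.145^2)
uc = sqrt(0.040804 + 0.023104 + 0.021025)
uc = 0.2914

0.2914


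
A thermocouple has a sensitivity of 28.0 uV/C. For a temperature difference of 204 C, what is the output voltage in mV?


The thermocouple output V = sensitivity * dT.
V = 28.0 uV/C * 204 C
V = 5712.0 uV
V = 5.712 mV

5.712 mV


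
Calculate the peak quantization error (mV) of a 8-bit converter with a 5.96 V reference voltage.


The maximum quantization error is +/- LSB/2.
LSB = Vref / 2^n = 5.96 / 256 = 0.02328125 V
Max error = LSB / 2 = 0.02328125 / 2 = 0.01164062 V
Max error = 11.6406 mV

11.6406 mV


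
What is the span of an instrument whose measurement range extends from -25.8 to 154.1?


Span = upper range - lower range.
Span = 154.1 - (-25.8)
Span = 179.9

179.9


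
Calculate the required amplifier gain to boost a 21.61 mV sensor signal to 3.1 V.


Gain = Vout / Vin (converting to same units).
G = 3.1 V / 21.61 mV
G = 3100.0 mV / 21.61 mV
G = 143.45

143.45


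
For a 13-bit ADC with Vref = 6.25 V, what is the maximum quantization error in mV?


The maximum quantization error is +/- LSB/2.
LSB = Vref / 2^n = 6.25 / 8192 = 0.00076294 V
Max error = LSB / 2 = 0.00076294 / 2 = 0.00038147 V
Max error = 0.3815 mV

0.3815 mV


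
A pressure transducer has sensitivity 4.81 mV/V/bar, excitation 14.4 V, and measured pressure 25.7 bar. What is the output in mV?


Output = sensitivity * Vex * P.
Vout = 4.81 * 14.4 * 25.7
Vout = 69.264 * 25.7
Vout = 1780.08 mV

1780.08 mV


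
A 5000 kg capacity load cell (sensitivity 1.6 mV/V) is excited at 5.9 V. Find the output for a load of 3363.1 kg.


Vout = rated_output * Vex * (load / capacity).
Vout = 1.6 * 5.9 * (3363.1 / 5000)
Vout = 1.6 * 5.9 * 0.67262
Vout = 6.35 mV

6.35 mV


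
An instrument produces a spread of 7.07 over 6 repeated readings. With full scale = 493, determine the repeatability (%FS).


Repeatability = (spread / full scale) * 100%.
R = (7.07 / 493) * 100
R = 1.434 %FS

1.434 %FS


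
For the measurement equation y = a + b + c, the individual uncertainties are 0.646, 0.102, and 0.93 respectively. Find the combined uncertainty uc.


For a sum of independent quantities, uc = sqrt(u1^2 + u2^2 + u3^2).
uc = sqrt(0.646^2 + 0.102^2 + 0.93^2)
uc = sqrt(0.417316 + 0.010404 + 0.8649)
uc = 1.1369

1.1369


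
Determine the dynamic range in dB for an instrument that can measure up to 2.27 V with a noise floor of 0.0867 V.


Dynamic range = 20 * log10(Vmax / Vnoise).
DR = 20 * log10(2.27 / 0.0867)
DR = 20 * log10(26.18)
DR = 28.36 dB

28.36 dB


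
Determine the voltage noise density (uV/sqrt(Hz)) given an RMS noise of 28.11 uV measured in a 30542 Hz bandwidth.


Noise spectral density = Vrms / sqrt(BW).
NSD = 28.11 / sqrt(30542)
NSD = 28.11 / 174.7627
NSD = 0.1608 uV/sqrt(Hz)

0.1608 uV/sqrt(Hz)


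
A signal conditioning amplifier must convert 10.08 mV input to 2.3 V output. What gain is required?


Gain = Vout / Vin (converting to same units).
G = 2.3 V / 10.08 mV
G = 2300.0 mV / 10.08 mV
G = 228.17

228.17


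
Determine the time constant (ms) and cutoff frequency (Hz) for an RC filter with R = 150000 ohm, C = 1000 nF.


Time constant: tau = R * C.
tau = 150000 * 1.00e-06 = 0.15 s
tau = 150.0 ms
Cutoff frequency: fc = 1 / (2*pi*R*C).
fc = 1 / (2*pi*0.15) = 1.06 Hz

tau = 150.0 ms, fc = 1.06 Hz


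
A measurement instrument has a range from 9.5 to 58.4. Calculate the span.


Span = upper range - lower range.
Span = 58.4 - (9.5)
Span = 48.9

48.9


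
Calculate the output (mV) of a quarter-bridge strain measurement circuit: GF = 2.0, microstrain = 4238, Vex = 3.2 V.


Quarter bridge output: Vout = (GF * epsilon * Vex) / 4.
Vout = (2.0 * 4238e-6 * 3.2) / 4
Vout = 0.0271232 / 4 V
Vout = 0.0067808 V = 6.7808 mV

6.7808 mV


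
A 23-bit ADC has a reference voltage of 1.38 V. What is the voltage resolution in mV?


The resolution (LSB) of an ADC is Vref / 2^n.
LSB = 1.38 / 2^23
LSB = 1.38 / 8388608
LSB = 1.6e-07 V = 0.00016451 mV

0.00016451 mV


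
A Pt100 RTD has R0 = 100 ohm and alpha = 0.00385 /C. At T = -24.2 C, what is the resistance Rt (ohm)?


The RTD equation: Rt = R0 * (1 + alpha * T).
Rt = 100 * (1 + 0.00385 * -24.2)
Rt = 100 * (1 + -0.09317)
Rt = 100 * 0.90683
Rt = 90.683 ohm

90.683 ohm


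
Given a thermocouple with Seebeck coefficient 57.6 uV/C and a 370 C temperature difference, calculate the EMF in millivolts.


The thermocouple output V = sensitivity * dT.
V = 57.6 uV/C * 370 C
V = 21312.0 uV
V = 21.312 mV

21.312 mV


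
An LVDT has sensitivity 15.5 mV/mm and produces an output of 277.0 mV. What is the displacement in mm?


Displacement = Vout / sensitivity.
d = 277.0 / 15.5
d = 17.871 mm

17.871 mm


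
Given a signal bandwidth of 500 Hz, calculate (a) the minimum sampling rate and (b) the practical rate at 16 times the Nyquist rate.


By Nyquist theorem, fs_min = 2 * fmax.
fs_min = 2 * 500 = 1000 Hz
Practical rate = 16 * fs_min = 16 * 1000 = 16000 Hz

fs_min = 1000 Hz, fs_practical = 16000 Hz


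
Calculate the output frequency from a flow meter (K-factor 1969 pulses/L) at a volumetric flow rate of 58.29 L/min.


Frequency = K * Q / 60 (converting L/min to L/s).
f = 1969 * 58.29 / 60
f = 114773.01 / 60
f = 1912.88 Hz

1912.88 Hz


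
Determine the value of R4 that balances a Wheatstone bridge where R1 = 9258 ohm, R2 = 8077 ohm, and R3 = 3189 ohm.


At balance: R1*R4 = R2*R3, so R4 = R2*R3/R1.
R4 = 8077 * 3189 / 9258
R4 = 25757553 / 9258
R4 = 2782.19 ohm

2782.19 ohm


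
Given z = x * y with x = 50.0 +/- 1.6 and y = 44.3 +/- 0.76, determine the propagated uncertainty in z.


For a product z = x*y, the relative uncertainty is:
uz/z = sqrt((ux/x)^2 + (uy/y)^2)
Relative uncertainties: ux/x = 1.6/50.0 = 0.032
uy/y = 0.76/44.3 = 0.017156
z = 50.0 * 44.3 = 2215.0
uz = 2215.0 * sqrt(0.032^2 + 0.017156^2) = 80.424

80.424


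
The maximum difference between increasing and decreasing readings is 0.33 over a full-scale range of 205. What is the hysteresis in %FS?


Hysteresis = (max difference / full scale) * 100%.
H = (0.33 / 205) * 100
H = 0.161 %FS

0.161 %FS


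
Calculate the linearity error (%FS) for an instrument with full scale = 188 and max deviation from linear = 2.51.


Linearity error = (max deviation / full scale) * 100%.
Linearity = (2.51 / 188) * 100
Linearity = 1.335 %FS

1.335 %FS


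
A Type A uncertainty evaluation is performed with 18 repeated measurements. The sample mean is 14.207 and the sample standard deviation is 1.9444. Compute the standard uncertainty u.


The standard uncertainty for Type A evaluation is u = s / sqrt(n).
u = 1.9444 / sqrt(18)
u = 1.9444 / 4.2426
u = 0.4583

0.4583


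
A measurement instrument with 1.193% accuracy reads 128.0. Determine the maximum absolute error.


Absolute error = (accuracy% / 100) * reading.
Error = (1.193 / 100) * 128.0
Error = 0.01193 * 128.0
Error = 1.527

1.527


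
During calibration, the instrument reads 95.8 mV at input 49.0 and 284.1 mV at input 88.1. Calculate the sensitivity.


Sensitivity = (y2 - y1) / (x2 - x1).
S = (284.1 - 95.8) / (88.1 - 49.0)
S = 188.3 / 39.1
S = 4.8159 mV/unit

4.8159 mV/unit


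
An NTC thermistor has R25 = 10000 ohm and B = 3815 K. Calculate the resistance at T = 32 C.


NTC thermistor equation: Rt = R25 * exp(B * (1/T - 1/T25)).
T in Kelvin: 305.15 K, T25 = 298.15 K
1/T - 1/T25 = 1/305.15 - 1/298.15 = -7.694e-05
B * (1/T - 1/T25) = 3815 * -7.694e-05 = -0.2935
Rt = 10000 * exp(-0.2935) = 7456.3 ohm

7456.3 ohm


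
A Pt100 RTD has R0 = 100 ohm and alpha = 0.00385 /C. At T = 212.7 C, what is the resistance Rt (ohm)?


The RTD equation: Rt = R0 * (1 + alpha * T).
Rt = 100 * (1 + 0.00385 * 212.7)
Rt = 100 * (1 + 0.818895)
Rt = 100 * 1.818895
Rt = 181.889 ohm

181.889 ohm


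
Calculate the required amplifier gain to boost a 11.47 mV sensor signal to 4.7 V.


Gain = Vout / Vin (converting to same units).
G = 4.7 V / 11.47 mV
G = 4700.0 mV / 11.47 mV
G = 409.76

409.76


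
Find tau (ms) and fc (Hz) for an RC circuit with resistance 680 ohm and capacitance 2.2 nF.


Time constant: tau = R * C.
tau = 680 * 2.20e-09 = 1.496e-06 s
tau = 0.0015 ms
Cutoff frequency: fc = 1 / (2*pi*R*C).
fc = 1 / (2*pi*1.496e-06) = 106386.99 Hz

tau = 0.0015 ms, fc = 106386.99 Hz


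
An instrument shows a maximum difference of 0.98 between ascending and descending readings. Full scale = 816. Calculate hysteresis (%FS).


Hysteresis = (max difference / full scale) * 100%.
H = (0.98 / 816) * 100
H = 0.12 %FS

0.12 %FS


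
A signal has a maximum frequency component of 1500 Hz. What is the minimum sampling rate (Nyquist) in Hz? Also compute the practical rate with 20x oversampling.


By Nyquist theorem, fs_min = 2 * fmax.
fs_min = 2 * 1500 = 3000 Hz
Practical rate = 20 * fs_min = 20 * 3000 = 60000 Hz

fs_min = 3000 Hz, fs_practical = 60000 Hz


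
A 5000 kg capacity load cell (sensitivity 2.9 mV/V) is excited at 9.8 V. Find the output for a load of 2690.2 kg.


Vout = rated_output * Vex * (load / capacity).
Vout = 2.9 * 9.8 * (2690.2 / 5000)
Vout = 2.9 * 9.8 * 0.53804
Vout = 15.291 mV

15.291 mV


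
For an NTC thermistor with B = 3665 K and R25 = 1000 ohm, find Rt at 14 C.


NTC thermistor equation: Rt = R25 * exp(B * (1/T - 1/T25)).
T in Kelvin: 287.15 K, T25 = 298.15 K
1/T - 1/T25 = 1/287.15 - 1/298.15 = 0.00012848
B * (1/T - 1/T25) = 3665 * 0.00012848 = 0.4709
Rt = 1000 * exp(0.4709) = 1601.4 ohm

1601.4 ohm


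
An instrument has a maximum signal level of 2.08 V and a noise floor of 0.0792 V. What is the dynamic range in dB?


Dynamic range = 20 * log10(Vmax / Vnoise).
DR = 20 * log10(2.08 / 0.0792)
DR = 20 * log10(26.26)
DR = 28.39 dB

28.39 dB


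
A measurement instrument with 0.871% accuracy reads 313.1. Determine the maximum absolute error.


Absolute error = (accuracy% / 100) * reading.
Error = (0.871 / 100) * 313.1
Error = 0.00871 * 313.1
Error = 2.7271

2.7271


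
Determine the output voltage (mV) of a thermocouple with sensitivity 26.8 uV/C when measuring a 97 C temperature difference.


The thermocouple output V = sensitivity * dT.
V = 26.8 uV/C * 97 C
V = 2599.6 uV
V = 2.6 mV

2.6 mV


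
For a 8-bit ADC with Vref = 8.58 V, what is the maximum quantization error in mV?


The maximum quantization error is +/- LSB/2.
LSB = Vref / 2^n = 8.58 / 256 = 0.03351563 V
Max error = LSB / 2 = 0.03351563 / 2 = 0.01675781 V
Max error = 16.7578 mV

16.7578 mV


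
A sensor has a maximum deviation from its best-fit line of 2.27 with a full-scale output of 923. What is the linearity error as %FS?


Linearity error = (max deviation / full scale) * 100%.
Linearity = (2.27 / 923) * 100
Linearity = 0.246 %FS

0.246 %FS


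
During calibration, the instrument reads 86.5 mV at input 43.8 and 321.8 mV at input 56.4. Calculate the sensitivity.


Sensitivity = (y2 - y1) / (x2 - x1).
S = (321.8 - 86.5) / (56.4 - 43.8)
S = 235.3 / 12.6
S = 18.6746 mV/unit

18.6746 mV/unit


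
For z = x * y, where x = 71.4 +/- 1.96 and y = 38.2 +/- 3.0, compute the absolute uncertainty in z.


For a product z = x*y, the relative uncertainty is:
uz/z = sqrt((ux/x)^2 + (uy/y)^2)
Relative uncertainties: ux/x = 1.96/71.4 = 0.027451
uy/y = 3.0/38.2 = 0.078534
z = 71.4 * 38.2 = 2727.5
uz = 2727.5 * sqrt(0.027451^2 + 0.078534^2) = 226.908

226.908


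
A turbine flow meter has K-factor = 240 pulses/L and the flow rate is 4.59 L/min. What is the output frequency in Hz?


Frequency = K * Q / 60 (converting L/min to L/s).
f = 240 * 4.59 / 60
f = 1101.6 / 60
f = 18.36 Hz

18.36 Hz


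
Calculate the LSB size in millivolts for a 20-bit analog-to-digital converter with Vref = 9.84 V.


The resolution (LSB) of an ADC is Vref / 2^n.
LSB = 9.84 / 2^20
LSB = 9.84 / 1048576
LSB = 9.38e-06 V = 0.00938416 mV

0.00938416 mV


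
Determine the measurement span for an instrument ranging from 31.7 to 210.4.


Span = upper range - lower range.
Span = 210.4 - (31.7)
Span = 178.7

178.7


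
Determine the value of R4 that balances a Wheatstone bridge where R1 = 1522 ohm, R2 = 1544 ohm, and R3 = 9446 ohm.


At balance: R1*R4 = R2*R3, so R4 = R2*R3/R1.
R4 = 1544 * 9446 / 1522
R4 = 14584624 / 1522
R4 = 9582.54 ohm

9582.54 ohm


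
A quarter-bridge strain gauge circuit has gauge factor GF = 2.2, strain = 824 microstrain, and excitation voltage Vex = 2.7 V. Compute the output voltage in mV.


Quarter bridge output: Vout = (GF * epsilon * Vex) / 4.
Vout = (2.2 * 824e-6 * 2.7) / 4
Vout = 0.00489456 / 4 V
Vout = 0.00122364 V = 1.2236 mV

1.2236 mV


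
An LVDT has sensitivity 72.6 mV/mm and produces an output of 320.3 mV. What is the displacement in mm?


Displacement = Vout / sensitivity.
d = 320.3 / 72.6
d = 4.412 mm

4.412 mm


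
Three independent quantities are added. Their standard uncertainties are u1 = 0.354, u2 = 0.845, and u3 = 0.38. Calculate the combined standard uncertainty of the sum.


For a sum of independent quantities, uc = sqrt(u1^2 + u2^2 + u3^2).
uc = sqrt(0.354^2 + 0.845^2 + 0.38^2)
uc = sqrt(0.125316 + 0.714025 + 0.1444)
uc = 0.9918

0.9918


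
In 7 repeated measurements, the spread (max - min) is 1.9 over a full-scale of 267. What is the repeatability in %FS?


Repeatability = (spread / full scale) * 100%.
R = (1.9 / 267) * 100
R = 0.712 %FS

0.712 %FS


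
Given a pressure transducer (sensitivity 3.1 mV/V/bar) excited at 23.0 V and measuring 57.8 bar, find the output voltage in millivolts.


Output = sensitivity * Vex * P.
Vout = 3.1 * 23.0 * 57.8
Vout = 71.3 * 57.8
Vout = 4121.14 mV

4121.14 mV


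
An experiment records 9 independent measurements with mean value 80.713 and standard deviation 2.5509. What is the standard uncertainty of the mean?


The standard uncertainty for Type A evaluation is u = s / sqrt(n).
u = 2.5509 / sqrt(9)
u = 2.5509 / 3.0
u = 0.8503

0.8503


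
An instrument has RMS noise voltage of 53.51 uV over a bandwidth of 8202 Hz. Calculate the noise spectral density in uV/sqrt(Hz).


Noise spectral density = Vrms / sqrt(BW).
NSD = 53.51 / sqrt(8202)
NSD = 53.51 / 90.5649
NSD = 0.5908 uV/sqrt(Hz)

0.5908 uV/sqrt(Hz)


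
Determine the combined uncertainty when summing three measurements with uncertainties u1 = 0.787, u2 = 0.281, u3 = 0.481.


For a sum of independent quantities, uc = sqrt(u1^2 + u2^2 + u3^2).
uc = sqrt(0.787^2 + 0.281^2 + 0.481^2)
uc = sqrt(0.619369 + 0.078961 + 0.231361)
uc = 0.9642

0.9642


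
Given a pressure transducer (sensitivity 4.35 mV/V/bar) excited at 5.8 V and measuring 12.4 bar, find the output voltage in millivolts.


Output = sensitivity * Vex * P.
Vout = 4.35 * 5.8 * 12.4
Vout = 25.23 * 12.4
Vout = 312.85 mV

312.85 mV


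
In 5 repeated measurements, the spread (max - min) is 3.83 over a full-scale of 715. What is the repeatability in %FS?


Repeatability = (spread / full scale) * 100%.
R = (3.83 / 715) * 100
R = 0.536 %FS

0.536 %FS


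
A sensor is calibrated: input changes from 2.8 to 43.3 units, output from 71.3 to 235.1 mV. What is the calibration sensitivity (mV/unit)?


Sensitivity = (y2 - y1) / (x2 - x1).
S = (235.1 - 71.3) / (43.3 - 2.8)
S = 163.8 / 40.5
S = 4.0444 mV/unit

4.0444 mV/unit


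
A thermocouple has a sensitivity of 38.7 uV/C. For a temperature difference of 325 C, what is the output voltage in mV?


The thermocouple output V = sensitivity * dT.
V = 38.7 uV/C * 325 C
V = 12577.5 uV
V = 12.578 mV

12.578 mV
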